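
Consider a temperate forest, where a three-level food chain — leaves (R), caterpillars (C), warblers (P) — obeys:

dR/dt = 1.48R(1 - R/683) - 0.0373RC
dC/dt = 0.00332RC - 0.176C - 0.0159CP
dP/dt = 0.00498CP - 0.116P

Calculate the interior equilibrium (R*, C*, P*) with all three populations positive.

From dP/dt = 0: 0.00498C* = 0.116, so C* = 23.3.
From dR/dt = 0: 1.48(1 - R*/683) = 0.0373·23.3, giving R* = 683·(1 - 0.587) = 282.
From dC/dt = 0: 0.00332·282 - 0.176 = 0.0159P*, so P* = 0.76/0.0159 = 47.8.

R* ≈ 282, C* ≈ 23.3, P* ≈ 47.8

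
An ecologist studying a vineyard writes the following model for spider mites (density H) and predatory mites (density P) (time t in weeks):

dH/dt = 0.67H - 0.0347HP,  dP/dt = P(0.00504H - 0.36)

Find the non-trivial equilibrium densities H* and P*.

H* ≈ 71.4, P* ≈ 19.3

Set dP/dt = 0 with P > 0: 0.00504H - 0.36 = 0, so H* = 0.36/0.00504 = 71.4.
Set dH/dt = 0 with H > 0: 0.67 - 0.0347P = 0, so P* = 0.67/0.0347 = 19.3.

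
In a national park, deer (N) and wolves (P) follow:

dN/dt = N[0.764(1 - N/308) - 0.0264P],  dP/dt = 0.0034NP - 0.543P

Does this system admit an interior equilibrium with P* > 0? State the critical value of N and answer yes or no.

Threshold N = 160; K > 160, so yes, the predator persists.

The predator equation gives dP/dt > 0 only when N > 0.543/0.0034 = 160.
Without the predator, N → K = 308. Since 308 > 160, the predator can invade and persist.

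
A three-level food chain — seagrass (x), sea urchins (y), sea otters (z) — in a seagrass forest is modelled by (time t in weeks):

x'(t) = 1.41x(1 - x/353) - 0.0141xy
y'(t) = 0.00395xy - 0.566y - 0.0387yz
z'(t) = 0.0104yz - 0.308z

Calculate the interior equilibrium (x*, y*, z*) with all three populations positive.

From dz/dt = 0: 0.0104y* = 0.308, so y* = 29.6.
From dx/dt = 0: 1.41(1 - x*/353) = 0.0141·29.6, giving x* = 353·(1 - 0.296) = 248.
From dy/dt = 0: 0.00395·248 - 0.566 = 0.0387z*, so z* = 0.415/0.0387 = 10.7.

x* ≈ 248, y* ≈ 29.6, z* ≈ 10.7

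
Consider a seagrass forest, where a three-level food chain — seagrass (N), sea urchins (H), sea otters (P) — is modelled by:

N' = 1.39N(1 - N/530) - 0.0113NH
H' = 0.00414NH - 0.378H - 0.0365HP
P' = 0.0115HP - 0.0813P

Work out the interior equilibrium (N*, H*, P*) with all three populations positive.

From dP/dt = 0: 0.0115H* = 0.0813, so H* = 7.07.
From dN/dt = 0: 1.39(1 - N*/530) = 0.0113·7.07, giving N* = 530·(1 - 0.0575) = 500.
From dH/dt = 0: 0.00414·500 - 0.378 = 0.0365P*, so P* = 1.69/0.0365 = 46.3.

N* ≈ 500, H* ≈ 7.07, P* ≈ 46.3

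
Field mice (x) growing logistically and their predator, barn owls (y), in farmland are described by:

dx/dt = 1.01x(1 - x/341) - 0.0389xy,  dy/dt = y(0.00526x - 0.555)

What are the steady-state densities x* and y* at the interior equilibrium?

x* ≈ 106, y* ≈ 17.9

From dy/dt = 0 with y > 0: 0.00526x* = 0.555, so x* = 106.
Substitute into dx/dt = 0: 1.01(1 - 106/341) = 0.0389y*.
The bracket is 0.691, giving y* = 0.697/0.0389 = 17.9.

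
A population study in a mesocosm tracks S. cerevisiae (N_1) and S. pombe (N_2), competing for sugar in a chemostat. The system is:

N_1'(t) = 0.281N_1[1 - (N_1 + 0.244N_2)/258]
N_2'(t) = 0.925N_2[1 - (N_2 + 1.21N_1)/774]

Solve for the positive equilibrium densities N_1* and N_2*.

Setting both brackets to zero gives the nullclines N_1 + 0.244N_2 = 258 and 1.21N_1 + N_2 = 774.
Substituting N_2 = 774 - 1.21N_1 into the first: N_1(1 - 0.244·1.21) = 258 - 0.244·774.
So N_1* = 69.1/0.705 = 98.1, and then N_2* = 774 - 1.21·98.1 = 655.

N_1* ≈ 98.1, N_2* ≈ 655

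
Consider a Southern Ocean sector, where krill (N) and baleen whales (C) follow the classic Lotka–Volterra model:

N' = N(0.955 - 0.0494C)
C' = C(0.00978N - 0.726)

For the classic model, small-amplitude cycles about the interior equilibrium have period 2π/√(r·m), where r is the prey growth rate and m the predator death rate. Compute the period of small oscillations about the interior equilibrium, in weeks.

T ≈ 7.55 weeks

Here r = 0.955 and m = 0.726, so r·m = 0.693.
ω = √0.693 = 0.833 per week, hence T = 2π/ω ≈ 7.55 weeks.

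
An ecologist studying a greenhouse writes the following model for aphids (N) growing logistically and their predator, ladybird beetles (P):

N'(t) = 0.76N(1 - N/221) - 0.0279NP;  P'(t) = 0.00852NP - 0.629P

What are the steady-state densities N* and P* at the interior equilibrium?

From dP/dt = 0 with P > 0: 0.00852N* = 0.629, so N* = 73.8.
Substitute into dN/dt = 0: 0.76(1 - 73.8/221) = 0.0279P*.
The bracket is 0.666, giving P* = 0.506/0.0279 = 18.1.

N* ≈ 73.8, P* ≈ 18.1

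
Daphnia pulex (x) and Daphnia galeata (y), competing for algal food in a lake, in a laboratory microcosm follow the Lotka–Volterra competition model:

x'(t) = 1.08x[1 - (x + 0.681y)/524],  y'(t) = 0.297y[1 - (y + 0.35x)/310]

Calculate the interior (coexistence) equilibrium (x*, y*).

Setting both brackets to zero gives the nullclines x + 0.681y = 524 and 0.35x + y = 310.
Substituting y = 310 - 0.35x into the first: x(1 - 0.681·0.35) = 524 - 0.681·310.
So x* = 313/0.762 = 411, and then y* = 310 - 0.35·411 = 166.

x* ≈ 411, y* ≈ 166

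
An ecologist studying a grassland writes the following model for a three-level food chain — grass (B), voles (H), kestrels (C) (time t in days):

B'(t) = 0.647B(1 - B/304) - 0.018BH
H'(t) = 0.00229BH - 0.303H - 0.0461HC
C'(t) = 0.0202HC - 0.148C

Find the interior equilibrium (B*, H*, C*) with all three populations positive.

B* ≈ 242, H* ≈ 7.33, C* ≈ 5.45

From dC/dt = 0: 0.0202H* = 0.148, so H* = 7.33.
From dB/dt = 0: 0.647(1 - B*/304) = 0.018·7.33, giving B* = 304·(1 - 0.204) = 242.
From dH/dt = 0: 0.00229·242 - 0.303 = 0.0461C*, so C* = 0.251/0.0461 = 5.45.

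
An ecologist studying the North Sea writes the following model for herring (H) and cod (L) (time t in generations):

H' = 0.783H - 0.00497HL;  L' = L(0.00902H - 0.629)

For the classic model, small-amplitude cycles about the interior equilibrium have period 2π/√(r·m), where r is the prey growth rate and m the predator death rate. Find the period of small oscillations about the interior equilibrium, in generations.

T ≈ 8.95 generations

Here r = 0.783 and m = 0.629, so r·m = 0.493.
ω = √0.493 = 0.702 per generation, hence T = 2π/ω ≈ 8.95 generations.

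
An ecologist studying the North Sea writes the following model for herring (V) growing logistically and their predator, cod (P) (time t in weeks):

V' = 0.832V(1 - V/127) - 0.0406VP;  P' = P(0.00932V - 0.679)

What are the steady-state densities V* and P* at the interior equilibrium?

From dP/dt = 0 with P > 0: 0.00932V* = 0.679, so V* = 72.9.
Substitute into dV/dt = 0: 0.832(1 - 72.9/127) = 0.0406P*.
The bracket is 0.426, giving P* = 0.355/0.0406 = 8.74.

V* ≈ 72.9, P* ≈ 8.74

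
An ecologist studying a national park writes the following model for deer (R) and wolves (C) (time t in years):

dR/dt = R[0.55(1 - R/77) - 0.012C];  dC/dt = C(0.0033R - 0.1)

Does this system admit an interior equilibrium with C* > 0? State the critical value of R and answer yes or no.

The predator equation gives dC/dt > 0 only when R > 0.1/0.0033 = 30.3.
Without the predator, R → K = 77. Since 77 > 30.3, the predator can invade and persist.

Threshold R = 30.3; K > 30.3, so yes, the predator persists.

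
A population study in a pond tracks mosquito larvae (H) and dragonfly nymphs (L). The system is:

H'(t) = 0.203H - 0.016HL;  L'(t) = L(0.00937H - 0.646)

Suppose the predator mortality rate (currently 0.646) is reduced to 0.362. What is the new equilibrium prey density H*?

H* ≈ 38.6

At the interior fixed point, setting dL/dt = 0 with L > 0 fixes H* = (predator death rate)/(HL coefficient) — independent of the other coefficients.
With the change, H* = 0.362/0.00937 = 38.6; it falls from 68.9.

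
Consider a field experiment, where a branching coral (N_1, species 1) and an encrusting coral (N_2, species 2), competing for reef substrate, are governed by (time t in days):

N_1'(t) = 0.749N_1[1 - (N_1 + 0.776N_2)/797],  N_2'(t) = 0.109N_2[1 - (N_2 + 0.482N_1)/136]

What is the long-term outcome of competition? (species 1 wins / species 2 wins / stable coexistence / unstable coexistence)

species 1 excludes species 2

Compare the nullcline intercepts: K1/α12 = 797/0.776 = 1030 > K2 = 136; K2/α21 = 136/0.482 = 282 < K1 = 797.
Since the inequalities point opposite ways, species 1 can invade but species 2 cannot.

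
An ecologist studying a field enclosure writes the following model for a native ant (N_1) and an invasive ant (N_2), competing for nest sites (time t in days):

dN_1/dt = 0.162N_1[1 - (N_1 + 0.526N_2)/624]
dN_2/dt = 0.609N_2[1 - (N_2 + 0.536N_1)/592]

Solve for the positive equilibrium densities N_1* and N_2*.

N_1* ≈ 435, N_2* ≈ 359

Setting both brackets to zero gives the nullclines N_1 + 0.526N_2 = 624 and 0.536N_1 + N_2 = 592.
Substituting N_2 = 592 - 0.536N_1 into the first: N_1(1 - 0.526·0.536) = 624 - 0.526·592.
So N_1* = 313/0.718 = 435, and then N_2* = 592 - 0.536·435 = 359.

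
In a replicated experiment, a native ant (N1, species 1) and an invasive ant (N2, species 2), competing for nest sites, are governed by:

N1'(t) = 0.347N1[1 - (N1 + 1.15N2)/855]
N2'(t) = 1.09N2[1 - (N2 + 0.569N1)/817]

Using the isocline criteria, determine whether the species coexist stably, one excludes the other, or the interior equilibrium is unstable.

Compare the nullcline intercepts: K1/α12 = 855/1.15 = 743 < K2 = 817; K2/α21 = 817/0.569 = 1440 > K1 = 855.
Since the inequalities point opposite ways, species 2 can invade but species 1 cannot.

species 2 excludes species 1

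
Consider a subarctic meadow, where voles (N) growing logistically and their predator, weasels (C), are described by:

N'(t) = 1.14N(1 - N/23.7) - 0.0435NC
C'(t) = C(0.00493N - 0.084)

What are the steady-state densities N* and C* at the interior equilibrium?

From dC/dt = 0 with C > 0: 0.00493N* = 0.084, so N* = 17.
Substitute into dN/dt = 0: 1.14(1 - 17/23.7) = 0.0435C*.
The bracket is 0.281, giving C* = 0.32/0.0435 = 7.37.

N* ≈ 17, C* ≈ 7.37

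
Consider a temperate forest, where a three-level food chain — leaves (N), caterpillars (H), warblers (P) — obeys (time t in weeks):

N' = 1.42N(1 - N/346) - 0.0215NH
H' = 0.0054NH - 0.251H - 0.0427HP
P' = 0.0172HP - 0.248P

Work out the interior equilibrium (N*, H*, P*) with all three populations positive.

N* ≈ 270, H* ≈ 14.4, P* ≈ 28.3

From dP/dt = 0: 0.0172H* = 0.248, so H* = 14.4.
From dN/dt = 0: 1.42(1 - N*/346) = 0.0215·14.4, giving N* = 346·(1 - 0.218) = 270.
From dH/dt = 0: 0.0054·270 - 0.251 = 0.0427P*, so P* = 1.21/0.0427 = 28.3.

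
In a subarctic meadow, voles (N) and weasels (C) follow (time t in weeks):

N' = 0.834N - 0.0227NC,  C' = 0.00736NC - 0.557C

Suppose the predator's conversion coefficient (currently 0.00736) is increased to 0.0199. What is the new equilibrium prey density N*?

At the interior fixed point, setting dC/dt = 0 with C > 0 fixes N* = (predator death rate)/(NC coefficient) — independent of the other coefficients.
With the change, N* = 0.557/0.0199 = 28; it falls from 75.7.

N* ≈ 28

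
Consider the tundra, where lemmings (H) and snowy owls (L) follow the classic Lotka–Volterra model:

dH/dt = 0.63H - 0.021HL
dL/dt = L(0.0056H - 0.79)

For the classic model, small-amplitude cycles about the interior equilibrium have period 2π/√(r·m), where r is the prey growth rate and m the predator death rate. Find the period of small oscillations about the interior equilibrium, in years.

T ≈ 8.91 years

Here r = 0.63 and m = 0.79, so r·m = 0.498.
ω = √0.498 = 0.705 per year, hence T = 2π/ω ≈ 8.91 years.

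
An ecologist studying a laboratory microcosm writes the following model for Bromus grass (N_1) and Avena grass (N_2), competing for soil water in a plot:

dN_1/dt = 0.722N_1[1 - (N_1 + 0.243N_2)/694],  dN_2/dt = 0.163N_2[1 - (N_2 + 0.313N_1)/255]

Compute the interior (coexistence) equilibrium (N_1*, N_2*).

Setting both brackets to zero gives the nullclines N_1 + 0.243N_2 = 694 and 0.313N_1 + N_2 = 255.
Substituting N_2 = 255 - 0.313N_1 into the first: N_1(1 - 0.243·0.313) = 694 - 0.243·255.
So N_1* = 632/0.924 = 684, and then N_2* = 255 - 0.313·684 = 40.9.

N_1* ≈ 684, N_2* ≈ 40.9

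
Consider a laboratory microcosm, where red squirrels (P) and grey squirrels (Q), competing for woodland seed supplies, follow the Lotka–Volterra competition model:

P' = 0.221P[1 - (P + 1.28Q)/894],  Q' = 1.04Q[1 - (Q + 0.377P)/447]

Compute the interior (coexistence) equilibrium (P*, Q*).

P* ≈ 622, Q* ≈ 213

Setting both brackets to zero gives the nullclines P + 1.28Q = 894 and 0.377P + Q = 447.
Substituting Q = 447 - 0.377P into the first: P(1 - 1.28·0.377) = 894 - 1.28·447.
So P* = 322/0.517 = 622, and then Q* = 447 - 0.377·622 = 213.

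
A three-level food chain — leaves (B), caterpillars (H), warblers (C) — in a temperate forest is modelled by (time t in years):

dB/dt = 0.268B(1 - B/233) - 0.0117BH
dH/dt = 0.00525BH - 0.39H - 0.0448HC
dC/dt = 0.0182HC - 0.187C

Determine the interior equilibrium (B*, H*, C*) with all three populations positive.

B* ≈ 128, H* ≈ 10.3, C* ≈ 6.35

From dC/dt = 0: 0.0182H* = 0.187, so H* = 10.3.
From dB/dt = 0: 0.268(1 - B*/233) = 0.0117·10.3, giving B* = 233·(1 - 0.449) = 128.
From dH/dt = 0: 0.00525·128 - 0.39 = 0.0448C*, so C* = 0.285/0.0448 = 6.35.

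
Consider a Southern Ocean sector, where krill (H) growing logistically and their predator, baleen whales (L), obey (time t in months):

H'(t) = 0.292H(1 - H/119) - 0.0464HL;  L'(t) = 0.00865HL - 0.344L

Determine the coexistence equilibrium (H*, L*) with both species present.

From dL/dt = 0 with L > 0: 0.00865H* = 0.344, so H* = 39.8.
Substitute into dH/dt = 0: 0.292(1 - 39.8/119) = 0.0464L*.
The bracket is 0.666, giving L* = 0.194/0.0464 = 4.19.

H* ≈ 39.8, L* ≈ 4.19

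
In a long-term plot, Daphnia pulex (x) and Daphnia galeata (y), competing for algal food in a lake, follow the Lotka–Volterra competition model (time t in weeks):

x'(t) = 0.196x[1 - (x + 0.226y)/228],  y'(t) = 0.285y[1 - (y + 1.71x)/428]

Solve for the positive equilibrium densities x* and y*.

x* ≈ 214, y* ≈ 62.1

Setting both brackets to zero gives the nullclines x + 0.226y = 228 and 1.71x + y = 428.
Substituting y = 428 - 1.71x into the first: x(1 - 0.226·1.71) = 228 - 0.226·428.
So x* = 131/0.614 = 214, and then y* = 428 - 1.71·214 = 62.1.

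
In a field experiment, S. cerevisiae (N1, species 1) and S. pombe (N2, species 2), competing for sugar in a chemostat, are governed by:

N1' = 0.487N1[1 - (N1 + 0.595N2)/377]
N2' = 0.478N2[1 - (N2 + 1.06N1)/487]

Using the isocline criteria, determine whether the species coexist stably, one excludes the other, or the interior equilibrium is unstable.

Compare the nullcline intercepts: K1/α12 = 377/0.595 = 634 > K2 = 487; K2/α21 = 487/1.06 = 459 > K1 = 377.
Since both inequalities hold, each species can invade when rare, so the interior equilibrium is stable.

stable coexistence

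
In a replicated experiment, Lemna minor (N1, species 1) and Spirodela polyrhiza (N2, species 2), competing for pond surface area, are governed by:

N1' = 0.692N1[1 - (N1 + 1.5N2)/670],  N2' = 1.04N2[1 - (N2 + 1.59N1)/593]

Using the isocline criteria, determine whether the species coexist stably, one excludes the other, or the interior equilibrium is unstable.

Compare the nullcline intercepts: K1/α12 = 670/1.5 = 447 < K2 = 593; K2/α21 = 593/1.59 = 373 < K1 = 670.
Since both are reversed, neither can invade when rare; the interior point is a saddle.

unstable coexistence (outcome depends on initial conditions)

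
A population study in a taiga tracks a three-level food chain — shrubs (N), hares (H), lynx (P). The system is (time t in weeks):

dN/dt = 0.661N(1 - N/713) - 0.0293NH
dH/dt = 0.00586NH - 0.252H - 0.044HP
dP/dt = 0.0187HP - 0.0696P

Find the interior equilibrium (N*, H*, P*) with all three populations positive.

N* ≈ 595, H* ≈ 3.72, P* ≈ 73.6

From dP/dt = 0: 0.0187H* = 0.0696, so H* = 3.72.
From dN/dt = 0: 0.661(1 - N*/713) = 0.0293·3.72, giving N* = 713·(1 - 0.165) = 595.
From dH/dt = 0: 0.00586·595 - 0.252 = 0.044P*, so P* = 3.24/0.044 = 73.6.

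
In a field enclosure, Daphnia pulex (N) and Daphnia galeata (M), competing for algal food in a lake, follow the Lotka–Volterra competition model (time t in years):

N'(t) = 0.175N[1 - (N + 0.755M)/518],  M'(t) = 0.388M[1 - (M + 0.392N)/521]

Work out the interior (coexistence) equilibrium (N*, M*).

N* ≈ 177, M* ≈ 452

Setting both brackets to zero gives the nullclines N + 0.755M = 518 and 0.392N + M = 521.
Substituting M = 521 - 0.392N into the first: N(1 - 0.755·0.392) = 518 - 0.755·521.
So N* = 125/0.704 = 177, and then M* = 521 - 0.392·177 = 452.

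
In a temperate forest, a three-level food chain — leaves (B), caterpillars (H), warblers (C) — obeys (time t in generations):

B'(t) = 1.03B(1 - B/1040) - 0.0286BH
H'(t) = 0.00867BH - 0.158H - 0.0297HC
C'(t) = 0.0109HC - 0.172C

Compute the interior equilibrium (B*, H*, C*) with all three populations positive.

From dC/dt = 0: 0.0109H* = 0.172, so H* = 15.8.
From dB/dt = 0: 1.03(1 - B*/1040) = 0.0286·15.8, giving B* = 1040·(1 - 0.438) = 584.
From dH/dt = 0: 0.00867·584 - 0.158 = 0.0297C*, so C* = 4.91/0.0297 = 165.

B* ≈ 584, H* ≈ 15.8, C* ≈ 165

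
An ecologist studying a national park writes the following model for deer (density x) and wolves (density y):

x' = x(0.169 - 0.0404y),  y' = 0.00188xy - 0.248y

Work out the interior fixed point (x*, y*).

x* ≈ 132, y* ≈ 4.18

Set dy/dt = 0 with y > 0: 0.00188x - 0.248 = 0, so x* = 0.248/0.00188 = 132.
Set dx/dt = 0 with x > 0: 0.169 - 0.0404y = 0, so y* = 0.169/0.0404 = 4.18.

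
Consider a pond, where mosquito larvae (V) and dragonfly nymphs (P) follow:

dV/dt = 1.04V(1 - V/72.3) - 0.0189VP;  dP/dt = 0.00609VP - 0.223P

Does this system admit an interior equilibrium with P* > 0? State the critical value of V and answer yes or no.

The predator equation gives dP/dt > 0 only when V > 0.223/0.00609 = 36.6.
Without the predator, V → K = 72.3. Since 72.3 > 36.6, the predator can invade and persist.

Threshold V = 36.6; K > 36.6, so yes, the predator persists.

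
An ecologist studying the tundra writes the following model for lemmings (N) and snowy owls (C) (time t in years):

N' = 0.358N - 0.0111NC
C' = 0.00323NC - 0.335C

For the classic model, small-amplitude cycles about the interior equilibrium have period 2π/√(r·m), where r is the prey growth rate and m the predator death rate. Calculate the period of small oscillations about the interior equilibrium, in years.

Here r = 0.358 and m = 0.335, so r·m = 0.12.
ω = √0.12 = 0.346 per year, hence T = 2π/ω ≈ 18.1 years.

T ≈ 18.1 years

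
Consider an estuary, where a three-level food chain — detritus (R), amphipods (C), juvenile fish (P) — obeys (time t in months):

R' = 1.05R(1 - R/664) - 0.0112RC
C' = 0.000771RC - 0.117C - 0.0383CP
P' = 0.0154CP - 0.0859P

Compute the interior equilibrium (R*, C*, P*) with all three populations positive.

From dP/dt = 0: 0.0154C* = 0.0859, so C* = 5.58.
From dR/dt = 0: 1.05(1 - R*/664) = 0.0112·5.58, giving R* = 664·(1 - 0.0595) = 624.
From dC/dt = 0: 0.000771·624 - 0.117 = 0.0383P*, so P* = 0.364/0.0383 = 9.52.

R* ≈ 624, C* ≈ 5.58, P* ≈ 9.52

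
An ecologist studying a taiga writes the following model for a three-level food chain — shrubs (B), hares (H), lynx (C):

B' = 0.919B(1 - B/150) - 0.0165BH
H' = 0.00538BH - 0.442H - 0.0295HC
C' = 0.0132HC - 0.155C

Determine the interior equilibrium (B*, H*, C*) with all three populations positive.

B* ≈ 118, H* ≈ 11.7, C* ≈ 6.61

From dC/dt = 0: 0.0132H* = 0.155, so H* = 11.7.
From dB/dt = 0: 0.919(1 - B*/150) = 0.0165·11.7, giving B* = 150·(1 - 0.211) = 118.
From dH/dt = 0: 0.00538·118 - 0.442 = 0.0295C*, so C* = 0.195/0.0295 = 6.61.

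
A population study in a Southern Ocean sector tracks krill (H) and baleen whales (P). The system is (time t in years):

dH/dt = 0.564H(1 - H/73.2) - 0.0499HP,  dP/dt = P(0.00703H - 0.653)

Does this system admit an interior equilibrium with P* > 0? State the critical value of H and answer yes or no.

The predator equation gives dP/dt > 0 only when H > 0.653/0.00703 = 92.9.
Without the predator, H → K = 73.2. Since 73.2 < 92.9, the predator cannot invade.

Threshold H = 92.9; K < 92.9, so no, the predator goes extinct.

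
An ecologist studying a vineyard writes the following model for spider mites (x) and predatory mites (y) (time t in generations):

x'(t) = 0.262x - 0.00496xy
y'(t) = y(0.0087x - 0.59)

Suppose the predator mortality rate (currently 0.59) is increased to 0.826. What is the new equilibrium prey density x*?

At the interior fixed point, setting dy/dt = 0 with y > 0 fixes x* = (predator death rate)/(xy coefficient) — independent of the other coefficients.
With the change, x* = 0.826/0.0087 = 94.9; it rises from 67.8.

x* ≈ 94.9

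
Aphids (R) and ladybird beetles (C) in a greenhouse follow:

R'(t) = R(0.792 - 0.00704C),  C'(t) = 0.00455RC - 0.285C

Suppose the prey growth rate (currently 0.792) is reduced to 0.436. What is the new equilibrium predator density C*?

C* ≈ 61.9

At the interior fixed point, setting dR/dt = 0 with R > 0 fixes C* = (prey growth rate)/(RC coefficient) — independent of the other coefficients.
With the change, C* = 0.436/0.00704 = 61.9; it falls from 112.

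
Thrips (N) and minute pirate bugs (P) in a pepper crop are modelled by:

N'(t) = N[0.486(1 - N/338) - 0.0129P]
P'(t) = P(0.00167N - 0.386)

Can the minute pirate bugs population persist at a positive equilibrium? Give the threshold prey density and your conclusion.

Threshold N = 231; K > 231, so yes, the predator persists.

The predator equation gives dP/dt > 0 only when N > 0.386/0.00167 = 231.
Without the predator, N → K = 338. Since 338 > 231, the predator can invade and persist.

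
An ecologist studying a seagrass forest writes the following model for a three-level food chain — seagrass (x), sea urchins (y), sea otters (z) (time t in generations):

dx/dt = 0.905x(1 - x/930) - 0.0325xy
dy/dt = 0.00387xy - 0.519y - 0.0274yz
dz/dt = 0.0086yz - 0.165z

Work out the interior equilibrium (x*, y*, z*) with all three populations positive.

From dz/dt = 0: 0.0086y* = 0.165, so y* = 19.2.
From dx/dt = 0: 0.905(1 - x*/930) = 0.0325·19.2, giving x* = 930·(1 - 0.689) = 289.
From dy/dt = 0: 0.00387·289 - 0.519 = 0.0274z*, so z* = 0.6/0.0274 = 21.9.

x* ≈ 289, y* ≈ 19.2, z* ≈ 21.9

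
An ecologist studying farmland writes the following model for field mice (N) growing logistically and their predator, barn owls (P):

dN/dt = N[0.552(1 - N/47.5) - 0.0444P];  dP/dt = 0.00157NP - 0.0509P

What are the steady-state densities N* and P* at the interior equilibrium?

N* ≈ 32.4, P* ≈ 3.95

From dP/dt = 0 with P > 0: 0.00157N* = 0.0509, so N* = 32.4.
Substitute into dN/dt = 0: 0.552(1 - 32.4/47.5) = 0.0444P*.
The bracket is 0.317, giving P* = 0.175/0.0444 = 3.95.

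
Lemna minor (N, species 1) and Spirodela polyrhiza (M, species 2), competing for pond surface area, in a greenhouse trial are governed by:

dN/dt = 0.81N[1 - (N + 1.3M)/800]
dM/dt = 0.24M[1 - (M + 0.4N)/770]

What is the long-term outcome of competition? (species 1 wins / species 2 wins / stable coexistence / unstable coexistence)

species 2 excludes species 1

Compare the nullcline intercepts: K1/α12 = 800/1.3 = 615 < K2 = 770; K2/α21 = 770/0.4 = 1920 > K1 = 800.
Since the inequalities point opposite ways, species 2 can invade but species 1 cannot.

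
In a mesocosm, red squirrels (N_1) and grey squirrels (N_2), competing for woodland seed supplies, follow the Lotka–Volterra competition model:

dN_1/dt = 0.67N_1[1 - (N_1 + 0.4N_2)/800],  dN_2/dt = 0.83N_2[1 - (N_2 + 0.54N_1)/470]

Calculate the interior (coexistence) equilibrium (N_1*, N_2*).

N_1* ≈ 781, N_2* ≈ 48.5

Setting both brackets to zero gives the nullclines N_1 + 0.4N_2 = 800 and 0.54N_1 + N_2 = 470.
Substituting N_2 = 470 - 0.54N_1 into the first: N_1(1 - 0.4·0.54) = 800 - 0.4·470.
So N_1* = 612/0.784 = 781, and then N_2* = 470 - 0.54·781 = 48.5.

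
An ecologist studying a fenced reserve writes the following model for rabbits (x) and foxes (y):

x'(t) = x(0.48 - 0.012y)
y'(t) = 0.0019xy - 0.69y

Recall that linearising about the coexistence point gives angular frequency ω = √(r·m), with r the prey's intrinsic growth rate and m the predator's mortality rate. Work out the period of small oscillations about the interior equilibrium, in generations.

T ≈ 10.9 generations

Here r = 0.48 and m = 0.69, so r·m = 0.331.
ω = √0.331 = 0.575 per generation, hence T = 2π/ω ≈ 10.9 generations.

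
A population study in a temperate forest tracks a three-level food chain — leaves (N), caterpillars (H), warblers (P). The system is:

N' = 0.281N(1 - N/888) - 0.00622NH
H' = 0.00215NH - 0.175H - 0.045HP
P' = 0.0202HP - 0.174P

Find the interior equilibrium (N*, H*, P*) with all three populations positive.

N* ≈ 719, H* ≈ 8.61, P* ≈ 30.4

From dP/dt = 0: 0.0202H* = 0.174, so H* = 8.61.
From dN/dt = 0: 0.281(1 - N*/888) = 0.00622·8.61, giving N* = 888·(1 - 0.191) = 719.
From dH/dt = 0: 0.00215·719 - 0.175 = 0.045P*, so P* = 1.37/0.045 = 30.4.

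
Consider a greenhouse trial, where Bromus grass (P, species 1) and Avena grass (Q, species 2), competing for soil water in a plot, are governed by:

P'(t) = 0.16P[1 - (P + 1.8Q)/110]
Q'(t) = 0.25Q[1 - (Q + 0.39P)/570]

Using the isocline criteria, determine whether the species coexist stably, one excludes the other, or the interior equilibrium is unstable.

species 2 excludes species 1

Compare the nullcline intercepts: K1/α12 = 110/1.8 = 61.1 < K2 = 570; K2/α21 = 570/0.39 = 1460 > K1 = 110.
Since the inequalities point opposite ways, species 2 can invade but species 1 cannot.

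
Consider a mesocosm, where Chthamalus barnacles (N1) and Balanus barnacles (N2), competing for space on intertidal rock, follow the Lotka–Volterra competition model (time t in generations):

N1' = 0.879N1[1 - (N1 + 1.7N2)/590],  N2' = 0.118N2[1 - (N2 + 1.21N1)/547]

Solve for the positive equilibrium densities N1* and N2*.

Setting both brackets to zero gives the nullclines N1 + 1.7N2 = 590 and 1.21N1 + N2 = 547.
Substituting N2 = 547 - 1.21N1 into the first: N1(1 - 1.7·1.21) = 590 - 1.7·547.
So N1* = -340/-1.06 = 322, and then N2* = 547 - 1.21·322 = 158.

N1* ≈ 322, N2* ≈ 158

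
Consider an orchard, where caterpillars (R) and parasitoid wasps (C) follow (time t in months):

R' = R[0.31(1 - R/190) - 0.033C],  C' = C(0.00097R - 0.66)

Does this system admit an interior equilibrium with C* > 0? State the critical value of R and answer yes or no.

Threshold R = 680; K < 680, so no, the predator goes extinct.

The predator equation gives dC/dt > 0 only when R > 0.66/0.00097 = 680.
Without the predator, R → K = 190. Since 190 < 680, the predator cannot invade.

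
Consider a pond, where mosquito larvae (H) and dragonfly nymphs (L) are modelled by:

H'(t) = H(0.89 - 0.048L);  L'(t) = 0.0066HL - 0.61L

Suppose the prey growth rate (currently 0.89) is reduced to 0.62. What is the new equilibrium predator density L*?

L* ≈ 12.9

At the interior fixed point, setting dH/dt = 0 with H > 0 fixes L* = (prey growth rate)/(HL coefficient) — independent of the other coefficients.
With the change, L* = 0.62/0.048 = 12.9; it falls from 18.5.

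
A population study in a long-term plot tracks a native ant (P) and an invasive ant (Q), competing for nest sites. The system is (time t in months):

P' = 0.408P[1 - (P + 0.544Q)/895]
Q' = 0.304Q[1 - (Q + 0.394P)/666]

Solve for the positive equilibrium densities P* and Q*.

Setting both brackets to zero gives the nullclines P + 0.544Q = 895 and 0.394P + Q = 666.
Substituting Q = 666 - 0.394P into the first: P(1 - 0.544·0.394) = 895 - 0.544·666.
So P* = 533/0.786 = 678, and then Q* = 666 - 0.394·678 = 399.

P* ≈ 678, Q* ≈ 399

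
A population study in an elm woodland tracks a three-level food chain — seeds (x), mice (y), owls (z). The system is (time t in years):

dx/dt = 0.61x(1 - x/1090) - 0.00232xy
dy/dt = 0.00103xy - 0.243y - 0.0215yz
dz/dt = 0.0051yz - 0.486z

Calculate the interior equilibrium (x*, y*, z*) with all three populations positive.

x* ≈ 695, y* ≈ 95.3, z* ≈ 22

From dz/dt = 0: 0.0051y* = 0.486, so y* = 95.3.
From dx/dt = 0: 0.61(1 - x*/1090) = 0.00232·95.3, giving x* = 1090·(1 - 0.362) = 695.
From dy/dt = 0: 0.00103·695 - 0.243 = 0.0215z*, so z* = 0.473/0.0215 = 22.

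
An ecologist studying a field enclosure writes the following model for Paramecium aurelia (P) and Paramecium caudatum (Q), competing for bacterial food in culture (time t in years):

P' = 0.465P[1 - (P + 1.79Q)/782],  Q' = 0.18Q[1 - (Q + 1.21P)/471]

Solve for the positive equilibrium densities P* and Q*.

Setting both brackets to zero gives the nullclines P + 1.79Q = 782 and 1.21P + Q = 471.
Substituting Q = 471 - 1.21P into the first: P(1 - 1.79·1.21) = 782 - 1.79·471.
So P* = -61.1/-1.17 = 52.4, and then Q* = 471 - 1.21·52.4 = 408.

P* ≈ 52.4, Q* ≈ 408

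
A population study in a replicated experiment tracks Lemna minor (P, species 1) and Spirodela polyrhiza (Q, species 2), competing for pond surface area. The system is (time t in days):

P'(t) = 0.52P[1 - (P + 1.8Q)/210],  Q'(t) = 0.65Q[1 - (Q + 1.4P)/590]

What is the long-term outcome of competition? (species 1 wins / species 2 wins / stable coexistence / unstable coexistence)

Compare the nullcline intercepts: K1/α12 = 210/1.8 = 117 < K2 = 590; K2/α21 = 590/1.4 = 421 > K1 = 210.
Since the inequalities point opposite ways, species 2 can invade but species 1 cannot.

species 2 excludes species 1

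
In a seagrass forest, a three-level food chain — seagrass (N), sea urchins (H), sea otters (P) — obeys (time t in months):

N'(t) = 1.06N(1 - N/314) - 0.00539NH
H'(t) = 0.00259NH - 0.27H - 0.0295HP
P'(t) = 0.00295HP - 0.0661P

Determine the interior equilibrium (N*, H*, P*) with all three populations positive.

N* ≈ 278, H* ≈ 22.4, P* ≈ 15.3

From dP/dt = 0: 0.00295H* = 0.0661, so H* = 22.4.
From dN/dt = 0: 1.06(1 - N*/314) = 0.00539·22.4, giving N* = 314·(1 - 0.114) = 278.
From dH/dt = 0: 0.00259·278 - 0.27 = 0.0295P*, so P* = 0.451/0.0295 = 15.3.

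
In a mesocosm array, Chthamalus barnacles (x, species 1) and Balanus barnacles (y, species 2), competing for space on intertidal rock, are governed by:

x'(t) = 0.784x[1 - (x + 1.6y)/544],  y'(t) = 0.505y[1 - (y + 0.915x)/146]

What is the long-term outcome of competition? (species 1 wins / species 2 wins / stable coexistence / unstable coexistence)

Compare the nullcline intercepts: K1/α12 = 544/1.6 = 340 > K2 = 146; K2/α21 = 146/0.915 = 160 < K1 = 544.
Since the inequalities point opposite ways, species 1 can invade but species 2 cannot.

species 1 excludes species 2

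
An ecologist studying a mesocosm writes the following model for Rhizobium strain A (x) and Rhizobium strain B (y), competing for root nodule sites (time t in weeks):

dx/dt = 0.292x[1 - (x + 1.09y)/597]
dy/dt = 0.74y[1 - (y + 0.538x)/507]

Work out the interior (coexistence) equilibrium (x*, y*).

Setting both brackets to zero gives the nullclines x + 1.09y = 597 and 0.538x + y = 507.
Substituting y = 507 - 0.538x into the first: x(1 - 1.09·0.538) = 597 - 1.09·507.
So x* = 44.4/0.414 = 107, and then y* = 507 - 0.538·107 = 449.

x* ≈ 107, y* ≈ 449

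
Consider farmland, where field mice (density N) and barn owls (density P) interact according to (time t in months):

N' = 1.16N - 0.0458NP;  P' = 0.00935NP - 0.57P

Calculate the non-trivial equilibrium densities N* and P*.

Set dP/dt = 0 with P > 0: 0.00935N - 0.57 = 0, so N* = 0.57/0.00935 = 61.
Set dN/dt = 0 with N > 0: 1.16 - 0.0458P = 0, so P* = 1.16/0.0458 = 25.3.

N* ≈ 61, P* ≈ 25.3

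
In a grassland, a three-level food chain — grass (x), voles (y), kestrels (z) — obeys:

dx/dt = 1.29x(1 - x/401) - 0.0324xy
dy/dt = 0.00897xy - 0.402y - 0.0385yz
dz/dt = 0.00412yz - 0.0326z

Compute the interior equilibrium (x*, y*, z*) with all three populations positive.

From dz/dt = 0: 0.00412y* = 0.0326, so y* = 7.91.
From dx/dt = 0: 1.29(1 - x*/401) = 0.0324·7.91, giving x* = 401·(1 - 0.199) = 321.
From dy/dt = 0: 0.00897·321 - 0.402 = 0.0385z*, so z* = 2.48/0.0385 = 64.4.

x* ≈ 321, y* ≈ 7.91, z* ≈ 64.4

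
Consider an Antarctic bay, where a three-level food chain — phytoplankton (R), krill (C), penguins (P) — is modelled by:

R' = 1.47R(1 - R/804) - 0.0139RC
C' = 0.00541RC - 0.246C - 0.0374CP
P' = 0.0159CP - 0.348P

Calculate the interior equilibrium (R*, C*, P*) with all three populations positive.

From dP/dt = 0: 0.0159C* = 0.348, so C* = 21.9.
From dR/dt = 0: 1.47(1 - R*/804) = 0.0139·21.9, giving R* = 804·(1 - 0.207) = 638.
From dC/dt = 0: 0.00541·638 - 0.246 = 0.0374P*, so P* = 3.2/0.0374 = 85.7.

R* ≈ 638, C* ≈ 21.9, P* ≈ 85.7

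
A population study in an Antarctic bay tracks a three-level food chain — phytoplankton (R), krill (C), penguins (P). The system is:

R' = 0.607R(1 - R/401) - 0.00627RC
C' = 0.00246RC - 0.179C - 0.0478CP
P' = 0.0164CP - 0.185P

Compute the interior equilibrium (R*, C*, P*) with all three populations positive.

R* ≈ 354, C* ≈ 11.3, P* ≈ 14.5

From dP/dt = 0: 0.0164C* = 0.185, so C* = 11.3.
From dR/dt = 0: 0.607(1 - R*/401) = 0.00627·11.3, giving R* = 401·(1 - 0.117) = 354.
From dC/dt = 0: 0.00246·354 - 0.179 = 0.0478P*, so P* = 0.693/0.0478 = 14.5.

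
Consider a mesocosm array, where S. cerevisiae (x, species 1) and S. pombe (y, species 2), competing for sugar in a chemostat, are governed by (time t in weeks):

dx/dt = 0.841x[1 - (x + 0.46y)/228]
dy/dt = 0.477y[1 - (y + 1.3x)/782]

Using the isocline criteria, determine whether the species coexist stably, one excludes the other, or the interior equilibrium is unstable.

Compare the nullcline intercepts: K1/α12 = 228/0.46 = 496 < K2 = 782; K2/α21 = 782/1.3 = 602 > K1 = 228.
Since the inequalities point opposite ways, species 2 can invade but species 1 cannot.

species 2 excludes species 1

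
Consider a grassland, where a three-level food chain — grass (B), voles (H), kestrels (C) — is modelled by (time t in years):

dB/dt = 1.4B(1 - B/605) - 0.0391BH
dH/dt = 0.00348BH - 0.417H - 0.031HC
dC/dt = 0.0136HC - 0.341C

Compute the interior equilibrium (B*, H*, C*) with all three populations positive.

B* ≈ 181, H* ≈ 25.1, C* ≈ 6.91

From dC/dt = 0: 0.0136H* = 0.341, so H* = 25.1.
From dB/dt = 0: 1.4(1 - B*/605) = 0.0391·25.1, giving B* = 605·(1 - 0.7) = 181.
From dH/dt = 0: 0.00348·181 - 0.417 = 0.031C*, so C* = 0.214/0.031 = 6.91.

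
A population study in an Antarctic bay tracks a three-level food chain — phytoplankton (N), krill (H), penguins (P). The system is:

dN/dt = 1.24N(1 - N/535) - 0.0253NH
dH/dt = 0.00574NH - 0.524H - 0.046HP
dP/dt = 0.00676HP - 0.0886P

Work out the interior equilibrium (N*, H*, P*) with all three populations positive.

From dP/dt = 0: 0.00676H* = 0.0886, so H* = 13.1.
From dN/dt = 0: 1.24(1 - N*/535) = 0.0253·13.1, giving N* = 535·(1 - 0.267) = 392.
From dH/dt = 0: 0.00574·392 - 0.524 = 0.046P*, so P* = 1.73/0.046 = 37.5.

N* ≈ 392, H* ≈ 13.1, P* ≈ 37.5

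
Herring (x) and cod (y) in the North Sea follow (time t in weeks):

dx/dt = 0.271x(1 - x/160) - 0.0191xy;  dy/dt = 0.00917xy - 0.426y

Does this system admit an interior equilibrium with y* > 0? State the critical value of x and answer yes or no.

Threshold x = 46.5; K > 46.5, so yes, the predator persists.

The predator equation gives dy/dt > 0 only when x > 0.426/0.00917 = 46.5.
Without the predator, x → K = 160. Since 160 > 46.5, the predator can invade and persist.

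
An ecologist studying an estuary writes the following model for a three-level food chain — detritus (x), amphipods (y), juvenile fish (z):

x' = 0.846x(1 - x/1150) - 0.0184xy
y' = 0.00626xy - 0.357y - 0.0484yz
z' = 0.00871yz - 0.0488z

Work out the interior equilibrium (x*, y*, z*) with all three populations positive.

x* ≈ 1010, y* ≈ 5.6, z* ≈ 123

From dz/dt = 0: 0.00871y* = 0.0488, so y* = 5.6.
From dx/dt = 0: 0.846(1 - x*/1150) = 0.0184·5.6, giving x* = 1150·(1 - 0.122) = 1010.
From dy/dt = 0: 0.00626·1010 - 0.357 = 0.0484z*, so z* = 5.96/0.0484 = 123.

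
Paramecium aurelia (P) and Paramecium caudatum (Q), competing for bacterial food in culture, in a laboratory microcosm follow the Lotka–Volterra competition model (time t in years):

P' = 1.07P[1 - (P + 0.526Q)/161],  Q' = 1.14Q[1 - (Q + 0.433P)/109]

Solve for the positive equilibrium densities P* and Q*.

P* ≈ 134, Q* ≈ 50.9

Setting both brackets to zero gives the nullclines P + 0.526Q = 161 and 0.433P + Q = 109.
Substituting Q = 109 - 0.433P into the first: P(1 - 0.526·0.433) = 161 - 0.526·109.
So P* = 104/0.772 = 134, and then Q* = 109 - 0.433·134 = 50.9.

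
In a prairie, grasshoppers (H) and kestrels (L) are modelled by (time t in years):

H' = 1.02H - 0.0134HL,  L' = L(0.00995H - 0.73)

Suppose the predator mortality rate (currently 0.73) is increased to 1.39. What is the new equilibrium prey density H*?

At the interior fixed point, setting dL/dt = 0 with L > 0 fixes H* = (predator death rate)/(HL coefficient) — independent of the other coefficients.
With the change, H* = 1.39/0.00995 = 140; it rises from 73.4.

H* ≈ 140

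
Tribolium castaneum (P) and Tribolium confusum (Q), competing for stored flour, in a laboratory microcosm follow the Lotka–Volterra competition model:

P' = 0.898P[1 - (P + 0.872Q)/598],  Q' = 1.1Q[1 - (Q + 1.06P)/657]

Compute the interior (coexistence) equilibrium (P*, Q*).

P* ≈ 332, Q* ≈ 305

Setting both brackets to zero gives the nullclines P + 0.872Q = 598 and 1.06P + Q = 657.
Substituting Q = 657 - 1.06P into the first: P(1 - 0.872·1.06) = 598 - 0.872·657.
So P* = 25.1/0.0757 = 332, and then Q* = 657 - 1.06·332 = 305.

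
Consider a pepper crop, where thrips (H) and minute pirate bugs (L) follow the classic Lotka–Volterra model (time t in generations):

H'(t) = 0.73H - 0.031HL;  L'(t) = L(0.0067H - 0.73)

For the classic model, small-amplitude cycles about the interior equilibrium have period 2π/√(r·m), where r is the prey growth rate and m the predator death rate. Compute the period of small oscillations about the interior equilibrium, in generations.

T ≈ 8.61 generations

Here r = 0.73 and m = 0.73, so r·m = 0.533.
ω = √0.533 = 0.73 per generation, hence T = 2π/ω ≈ 8.61 generations.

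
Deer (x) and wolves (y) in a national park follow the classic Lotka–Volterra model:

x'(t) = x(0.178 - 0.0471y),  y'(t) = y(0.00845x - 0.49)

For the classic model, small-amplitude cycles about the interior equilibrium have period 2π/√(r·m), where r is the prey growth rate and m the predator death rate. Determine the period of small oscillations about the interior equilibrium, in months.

Here r = 0.178 and m = 0.49, so r·m = 0.0872.
ω = √0.0872 = 0.295 per month, hence T = 2π/ω ≈ 21.3 months.

T ≈ 21.3 months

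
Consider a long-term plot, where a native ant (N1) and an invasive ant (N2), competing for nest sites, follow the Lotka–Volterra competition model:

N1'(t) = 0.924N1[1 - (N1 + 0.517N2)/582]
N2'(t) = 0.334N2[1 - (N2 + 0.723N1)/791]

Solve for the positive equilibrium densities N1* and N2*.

Setting both brackets to zero gives the nullclines N1 + 0.517N2 = 582 and 0.723N1 + N2 = 791.
Substituting N2 = 791 - 0.723N1 into the first: N1(1 - 0.517·0.723) = 582 - 0.517·791.
So N1* = 173/0.626 = 276, and then N2* = 791 - 0.723·276 = 591.

N1* ≈ 276, N2* ≈ 591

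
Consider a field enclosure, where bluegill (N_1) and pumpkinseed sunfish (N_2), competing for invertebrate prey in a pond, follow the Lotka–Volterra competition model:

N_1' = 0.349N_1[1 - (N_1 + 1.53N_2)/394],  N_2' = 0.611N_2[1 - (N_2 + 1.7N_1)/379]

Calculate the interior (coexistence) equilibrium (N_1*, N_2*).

N_1* ≈ 116, N_2* ≈ 182

Setting both brackets to zero gives the nullclines N_1 + 1.53N_2 = 394 and 1.7N_1 + N_2 = 379.
Substituting N_2 = 379 - 1.7N_1 into the first: N_1(1 - 1.53·1.7) = 394 - 1.53·379.
So N_1* = -186/-1.6 = 116, and then N_2* = 379 - 1.7·116 = 182.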